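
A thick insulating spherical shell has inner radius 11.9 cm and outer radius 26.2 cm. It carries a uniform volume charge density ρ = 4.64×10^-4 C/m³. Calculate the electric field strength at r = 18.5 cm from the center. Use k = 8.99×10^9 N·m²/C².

Symmetry ⇒ E = E(r) r̂. Gaussian sphere of radius r = 18.5 cm (within the shell material, 11.9 cm < r < 26.2 cm).
Enclosed charge is the volume from a to r: Q_enc = (4π/3)ρ(r³ − a³) = 9.031×10^-6 C.
Since E is radial and uniform over the Gaussian sphere, Φ = E·4πr² = Q_enc/ε₀.
E = k|Q_enc|/r² = (8.99×10^9)(9.031e-6)/(0.185)² = 2.37×10^6 N/C.

E = 2.37e6 N/C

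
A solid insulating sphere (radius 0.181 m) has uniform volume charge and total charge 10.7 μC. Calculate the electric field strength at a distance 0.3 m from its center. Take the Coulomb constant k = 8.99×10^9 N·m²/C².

|E| = 1.07×10^6 N/C

By spherical symmetry E is radial; choose a Gaussian sphere of radius r = 0.3 m (r > R, so the entire charge is enclosed).
Q_enc = 10.7 μC = 1.07×10^-5 C.
By Gauss's law, ∮E·dA = E·4πr² = Q_enc/ε₀.
E = k|Q_enc|/r² = (8.99×10^9)(1.07e-5)/(0.3)² = 1.07×10^6 N/C.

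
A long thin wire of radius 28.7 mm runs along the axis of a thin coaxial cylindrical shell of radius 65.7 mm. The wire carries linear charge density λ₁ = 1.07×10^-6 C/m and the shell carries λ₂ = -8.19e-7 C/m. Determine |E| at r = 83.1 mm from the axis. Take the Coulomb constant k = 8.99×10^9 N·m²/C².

Coaxial Gaussian cylinder, radius r = 83.1 mm, length L (r > 65.7 mm, enclosing both).
λ_enc = λ₁ + λ₂ = (1.07×10^-6) + (-8.19e-7) = 2.51e-7 C/m.
Since E is radial and uniform over the curved surface, Φ = E·2πrL = Q_enc/ε₀ = λ_enc L/ε₀.
E = 2k|λ_enc|/r = 2(8.99×10^9)(2.51×10^-7)/(0.0831) = 5.43e4 N/C.

|E| = 5.43×10^4 N/C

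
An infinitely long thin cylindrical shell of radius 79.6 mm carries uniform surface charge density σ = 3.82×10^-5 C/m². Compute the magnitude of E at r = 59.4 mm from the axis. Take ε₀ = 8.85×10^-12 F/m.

Choose a coaxial cylinder of radius r = 59.4 mm (arbitrary length L) as the Gaussian surface (r < 79.6 mm, inside the shell).
All the surface charge lies outside this cylinder: Q_enc = 0, hence E = 0.

E = 0 (no enclosed charge)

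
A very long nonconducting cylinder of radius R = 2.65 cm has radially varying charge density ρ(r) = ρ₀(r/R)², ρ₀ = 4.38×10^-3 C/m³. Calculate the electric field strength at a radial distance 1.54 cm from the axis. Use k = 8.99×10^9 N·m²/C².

Choose a coaxial cylinder of radius r = 1.54 cm (arbitrary length L) as the Gaussian surface (r < R).
λ_enc = ∫₀^r ρ(r')·2πr' dr' = (2πρ₀/R²)·r^4/4 = 5.51×10^-7 C/m.
By Gauss's law (flux through the curved wall only), E·2πrL = λ_enc L/ε₀.
E = 2k|λ_enc|/r = 2(8.99×10^9)(5.51e-7)/(0.0154) = 6.43×10^5 N/C.

|E| ≈ 6.43e5 V/m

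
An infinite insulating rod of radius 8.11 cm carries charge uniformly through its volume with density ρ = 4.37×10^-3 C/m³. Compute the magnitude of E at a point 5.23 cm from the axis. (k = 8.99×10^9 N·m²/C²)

E ≈ 1.29e7 N/C

Choose a coaxial cylinder of radius r = 5.23 cm (arbitrary length L) as the Gaussian surface (r < R).
Enclosed charge per unit length: λ_enc = ρ·πr² = (4.37×10^-3)π(0.0523)² = 3.755e-5 C/m.
Since E is radial and uniform over the curved surface, Φ = E·2πrL = Q_enc/ε₀ = λ_enc L/ε₀.
E = 2k|λ_enc|/r = 2(8.99×10^9)(3.755×10^-5)/(0.0523) = 1.29e7 N/C.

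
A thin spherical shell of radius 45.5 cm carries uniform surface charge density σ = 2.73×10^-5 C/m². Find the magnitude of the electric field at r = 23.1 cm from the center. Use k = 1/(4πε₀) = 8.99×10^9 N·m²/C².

E = 0 (no enclosed charge)

By spherical symmetry E is radial; choose a Gaussian sphere of radius r = 23.1 cm (inside the shell, r < 45.5 cm).
All the charge is outside the Gaussian surface: Q_enc = 0, hence E = 0 everywhere inside the shell.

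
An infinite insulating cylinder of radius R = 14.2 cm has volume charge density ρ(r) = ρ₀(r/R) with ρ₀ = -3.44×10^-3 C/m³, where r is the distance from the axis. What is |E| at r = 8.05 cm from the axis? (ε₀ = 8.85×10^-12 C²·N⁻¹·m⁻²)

E ≈ 5.91×10^6 V/m

By cylindrical symmetry E is radial; use a coaxial Gaussian cylinder of radius 8.05 cm and length L (r < R).
λ_enc = ∫₀^r ρ(r')·2πr' dr' = (2πρ₀/R)·r^3/3 = -2.647×10^-5 C/m.
Gauss's law: E·2πrL = λ_enc L/ε₀.
E = |λ_enc|/(2πε₀r) = (2.647e-5)/(2π·8.85×10^-12·0.0805) = 5.91×10^6 N/C.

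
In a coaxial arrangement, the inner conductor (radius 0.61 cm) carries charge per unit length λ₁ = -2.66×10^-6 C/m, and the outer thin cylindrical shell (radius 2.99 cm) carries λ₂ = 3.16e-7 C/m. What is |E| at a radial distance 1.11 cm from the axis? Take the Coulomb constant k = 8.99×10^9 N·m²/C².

Coaxial Gaussian cylinder, radius r = 1.11 cm, length L (between the conductors, 0.61 cm < r < 2.99 cm).
Only the inner wire is enclosed; the outer shell contributes nothing inside itself. λ_enc = λ₁ = -2.66×10^-6 C/m.
Gauss's law: E·2πrL = λ_enc L/ε₀.
E = 2k|λ_enc|/r = 2(8.99×10^9)(2.66×10^-6)/(0.0111) = 4.31×10^6 N/C.

E ≈ 4.31×10^6 N/C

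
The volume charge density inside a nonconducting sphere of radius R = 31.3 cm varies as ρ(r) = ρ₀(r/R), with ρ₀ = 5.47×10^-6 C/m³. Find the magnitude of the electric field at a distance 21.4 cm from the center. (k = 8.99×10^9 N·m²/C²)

By spherical symmetry E is radial; choose a Gaussian sphere of radius r = 21.4 cm (r < R).
Integrate the density: Q_enc = 4π ∫₀^r ρ₀(r'/R)^1 r'² dr' = 4πρ₀ r^4/(4·R) = 1.151×10^-7 C.
Since E is radial and uniform over the Gaussian sphere, Φ = E·4πr² = Q_enc/ε₀.
E = k|Q_enc|/r² = (8.99×10^9)(1.151×10^-7)/(0.214)² = 2.26e4 N/C.

|E| = 2.26×10^4 N/C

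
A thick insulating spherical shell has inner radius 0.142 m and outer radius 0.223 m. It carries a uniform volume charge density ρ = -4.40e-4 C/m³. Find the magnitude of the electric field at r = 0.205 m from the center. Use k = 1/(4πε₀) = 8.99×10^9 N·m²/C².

|E| ≈ 2.27×10^6 N/C

Use a concentric Gaussian sphere at r = 0.205 m (within the shell material, 0.142 m < r < 0.223 m).
Only the shell between 0.142 m and r is enclosed: Q_enc = ρ·(4π/3)(r³ − a³) = (-4.40e-4)·(4π/3)·((0.205)³ − (0.142)³) = -1.06×10^-5 C.
By Gauss's law, ∮E·dA = E·4πr² = Q_enc/ε₀.
E = k|Q_enc|/r² = (8.99×10^9)(1.06e-5)/(0.205)² = 2.27e6 N/C.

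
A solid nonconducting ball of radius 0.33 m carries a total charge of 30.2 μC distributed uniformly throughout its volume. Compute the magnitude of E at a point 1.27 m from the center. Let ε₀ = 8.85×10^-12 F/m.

Symmetry ⇒ E = E(r) r̂. Gaussian sphere of radius r = 1.27 m (r > R, so the entire charge is enclosed).
Q_enc = 30.2 μC = 3.02×10^-5 C.
Since E is radial and uniform over the Gaussian sphere, Φ = E·4πr² = Q_enc/ε₀.
E = |Q_enc|/(4πε₀r²) = (3.02e-5)/(4π·8.85×10^-12·(1.27)²) = 1.68×10^5 N/C.

1.68×10^5 V/m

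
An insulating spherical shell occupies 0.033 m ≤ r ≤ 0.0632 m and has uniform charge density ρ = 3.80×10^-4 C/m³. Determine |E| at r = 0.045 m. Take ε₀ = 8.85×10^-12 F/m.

Take a concentric spherical Gaussian surface of radius r = 0.045 m (within the shell material, 0.033 m < r < 0.0632 m).
Enclosed charge is the volume from a to r: Q_enc = (4π/3)ρ(r³ − a³) = 8.784×10^-8 C.
Gauss's law: E·4πr² = Q_enc/ε₀.
E = |Q_enc|/(4πε₀r²) = (8.784e-8)/(4π·8.85×10^-12·(0.045)²) = 3.90×10^5 N/C.

|E| ≈ 3.90×10^5 V/m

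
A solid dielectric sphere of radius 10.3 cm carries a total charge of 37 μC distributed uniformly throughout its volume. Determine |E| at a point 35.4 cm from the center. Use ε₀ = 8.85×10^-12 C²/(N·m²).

Take a concentric spherical Gaussian surface of radius r = 35.4 cm (r > R, so the entire charge is enclosed).
Q_enc = 37 μC = 3.70×10^-5 C.
Gauss's law: E·4πr² = Q_enc/ε₀.
E = |Q_enc|/(4πε₀r²) = (3.70×10^-5)/(4π·8.85×10^-12·(0.354)²) = 2.65×10^6 N/C.

2.65e6 N/C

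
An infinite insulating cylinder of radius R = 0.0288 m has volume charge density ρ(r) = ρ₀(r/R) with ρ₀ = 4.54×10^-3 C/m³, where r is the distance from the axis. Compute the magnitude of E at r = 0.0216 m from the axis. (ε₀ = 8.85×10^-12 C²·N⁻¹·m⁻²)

|E| = 2.77e6 N/C

Choose a coaxial cylinder of radius r = 0.0216 m (arbitrary length L) as the Gaussian surface (r < R).
λ_enc = ∫₀^r ρ(r')·2πr' dr' = (2πρ₀/R)·r^3/3 = 3.327e-6 C/m.
Since E is radial and uniform over the curved surface, Φ = E·2πrL = Q_enc/ε₀ = λ_enc L/ε₀.
E = |λ_enc|/(2πε₀r) = (3.327×10^-6)/(2π·8.85×10^-12·0.0216) = 2.77e6 N/C.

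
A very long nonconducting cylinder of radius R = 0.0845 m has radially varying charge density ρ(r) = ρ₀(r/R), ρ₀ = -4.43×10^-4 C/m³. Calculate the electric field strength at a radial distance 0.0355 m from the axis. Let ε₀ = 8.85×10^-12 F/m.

By cylindrical symmetry E is radial; use a coaxial Gaussian cylinder of radius 0.0355 m and length L (r < R).
λ_enc = ∫₀^r ρ(r')·2πr' dr' = (2πρ₀/R)·r^3/3 = -4.912×10^-7 C/m.
By Gauss's law (flux through the curved wall only), E·2πrL = λ_enc L/ε₀.
E = |λ_enc|/(2πε₀r) = (4.912×10^-7)/(2π·8.85×10^-12·0.0355) = 2.49e5 N/C.

E ≈ 2.49×10^5 N/C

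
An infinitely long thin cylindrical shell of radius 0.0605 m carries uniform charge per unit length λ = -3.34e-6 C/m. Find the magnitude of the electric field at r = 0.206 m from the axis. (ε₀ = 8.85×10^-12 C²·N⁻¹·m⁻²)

Choose a coaxial cylinder of radius r = 0.206 m (arbitrary length L) as the Gaussian surface (r > 0.0605 m).
The full line charge is enclosed: λ_enc = -3.34×10^-6 C/m.
By Gauss's law (flux through the curved wall only), E·2πrL = λ_enc L/ε₀.
E = |λ_enc|/(2πε₀r) = (3.34×10^-6)/(2π·8.85×10^-12·0.206) = 2.92e5 N/C.

|E| = 2.92e5 N/C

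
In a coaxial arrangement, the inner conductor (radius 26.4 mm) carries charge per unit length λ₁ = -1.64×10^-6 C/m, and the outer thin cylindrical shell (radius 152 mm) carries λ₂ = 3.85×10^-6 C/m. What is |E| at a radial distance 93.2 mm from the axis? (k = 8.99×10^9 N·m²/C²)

|E| ≈ 3.16×10^5 N/C

By cylindrical symmetry E is radial; use a coaxial Gaussian cylinder of radius 93.2 mm and length L (between the conductors, 26.4 mm < r < 152 mm).
Only the inner wire is enclosed; the outer shell contributes nothing inside itself. λ_enc = λ₁ = -1.64×10^-6 C/m.
By Gauss's law (flux through the curved wall only), E·2πrL = λ_enc L/ε₀.
E = 2k|λ_enc|/r = 2(8.99×10^9)(1.64e-6)/(0.0932) = 3.16×10^5 N/C.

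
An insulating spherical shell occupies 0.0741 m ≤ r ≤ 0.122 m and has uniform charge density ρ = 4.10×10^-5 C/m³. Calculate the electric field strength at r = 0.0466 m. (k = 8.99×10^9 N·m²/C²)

Symmetry ⇒ E = E(r) r̂. Gaussian sphere of radius r = 0.0466 m (r < 0.0741 m, inside the empty cavity).
No charge is enclosed, so by Gauss's law E·4πr² = 0 ⇒ E = 0.

E = 0 (no enclosed charge)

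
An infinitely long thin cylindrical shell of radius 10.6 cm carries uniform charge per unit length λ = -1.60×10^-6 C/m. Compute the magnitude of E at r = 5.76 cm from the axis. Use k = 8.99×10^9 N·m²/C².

|E| = 0 V/m

Choose a coaxial cylinder of radius r = 5.76 cm (arbitrary length L) as the Gaussian surface (r < 10.6 cm, inside the shell).
All the surface charge lies outside this cylinder: Q_enc = 0, hence E = 0.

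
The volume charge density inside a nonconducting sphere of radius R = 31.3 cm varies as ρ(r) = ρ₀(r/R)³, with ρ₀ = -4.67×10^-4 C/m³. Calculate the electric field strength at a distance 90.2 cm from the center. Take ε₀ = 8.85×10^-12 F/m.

By spherical symmetry E is radial; choose a Gaussian sphere of radius r = 90.2 cm (r > R, all charge enclosed).
Q_enc = 4π ∫₀^R ρ₀(r'/R)^3 r'² dr' = 4πρ₀R³/6 = -2.999×10^-5 C.
Applying ∮E·dA = Q_enc/ε₀ with Φ = E(4πr²):
E = |Q_enc|/(4πε₀r²) = (2.999×10^-5)/(4π·8.85×10^-12·(0.902)²) = 3.31×10^5 N/C.

3.31×10^5 N/C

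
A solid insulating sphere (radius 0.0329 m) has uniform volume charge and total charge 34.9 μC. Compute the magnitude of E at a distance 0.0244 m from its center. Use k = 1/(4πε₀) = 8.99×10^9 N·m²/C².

Symmetry ⇒ E = E(r) r̂. Gaussian sphere of radius r = 0.0244 m (r < R).
For a uniform sphere the enclosed fraction is (r/R)³, so Q_enc = (34.9 μC)(0.0244/0.0329)³ = 1.424×10^-5 C.
Applying ∮E·dA = Q_enc/ε₀ with Φ = E(4πr²):
E = k|Q_enc|/r² = (8.99×10^9)(1.424×10^-5)/(0.0244)² = 2.15×10^8 N/C.

2.15×10^8 N/C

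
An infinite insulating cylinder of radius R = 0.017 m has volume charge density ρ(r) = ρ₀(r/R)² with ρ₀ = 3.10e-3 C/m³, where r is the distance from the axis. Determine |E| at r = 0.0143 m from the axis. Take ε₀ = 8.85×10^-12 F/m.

|E| ≈ 8.86e5 N/C

Take a coaxial cylindrical Gaussian surface of radius r = 0.0143 m and length L (r < R).
λ_enc = ∫₀^r ρ(r')·2πr' dr' = (2πρ₀/R²)·r^4/4 = 7.046×10^-7 C/m.
Since E is radial and uniform over the curved surface, Φ = E·2πrL = Q_enc/ε₀ = λ_enc L/ε₀.
E = |λ_enc|/(2πε₀r) = (7.046×10^-7)/(2π·8.85×10^-12·0.0143) = 8.86e5 N/C.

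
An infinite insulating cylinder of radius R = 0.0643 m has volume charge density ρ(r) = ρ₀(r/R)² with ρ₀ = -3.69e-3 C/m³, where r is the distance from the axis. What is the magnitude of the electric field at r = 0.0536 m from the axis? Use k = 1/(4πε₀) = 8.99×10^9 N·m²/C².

Choose a coaxial cylinder of radius r = 0.0536 m (arbitrary length L) as the Gaussian surface (r < R).
Integrating ρ over the cross-section to radius r: λ_enc = (2πρ₀/R²) ∫₀^r r'^3 dr' = 2πρ₀ r^4/(4·R²) = -1.157×10^-5 C/m.
Since E is radial and uniform over the curved surface, Φ = E·2πrL = Q_enc/ε₀ = λ_enc L/ε₀.
E = 2k|λ_enc|/r = 2(8.99×10^9)(1.157e-5)/(0.0536) = 3.88e6 N/C.

3.88×10^6 N/C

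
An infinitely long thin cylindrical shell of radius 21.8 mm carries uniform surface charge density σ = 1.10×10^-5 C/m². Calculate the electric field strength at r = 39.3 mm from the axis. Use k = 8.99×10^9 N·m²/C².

Take a coaxial cylindrical Gaussian surface of radius r = 39.3 mm and length L (r > 21.8 mm).
The whole shell is enclosed: λ_enc = σ·2πR = (1.10×10^-5)·2π·(0.0218) = 1.507×10^-6 C/m.
Since E is radial and uniform over the curved surface, Φ = E·2πrL = Q_enc/ε₀ = λ_enc L/ε₀.
E = 2k|λ_enc|/r = 2(8.99×10^9)(1.507×10^-6)/(0.0393) = 6.89e5 N/C.

|E| ≈ 6.89×10^5 N/C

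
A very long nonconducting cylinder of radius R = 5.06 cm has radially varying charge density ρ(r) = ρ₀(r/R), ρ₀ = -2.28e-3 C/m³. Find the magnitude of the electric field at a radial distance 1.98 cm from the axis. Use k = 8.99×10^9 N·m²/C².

E ≈ 6.65×10^5 V/m

Take a coaxial cylindrical Gaussian surface of radius r = 1.98 cm and length L (r < R).
Integrating ρ over the cross-section to radius r: λ_enc = (2πρ₀/R) ∫₀^r r'^2 dr' = 2πρ₀ r^3/(3·R) = -7.326×10^-7 C/m.
Applying ∮E·dA = Q_enc/ε₀ with the end caps contributing no flux:
E = 2k|λ_enc|/r = 2(8.99×10^9)(7.326×10^-7)/(0.0198) = 6.65e5 N/C.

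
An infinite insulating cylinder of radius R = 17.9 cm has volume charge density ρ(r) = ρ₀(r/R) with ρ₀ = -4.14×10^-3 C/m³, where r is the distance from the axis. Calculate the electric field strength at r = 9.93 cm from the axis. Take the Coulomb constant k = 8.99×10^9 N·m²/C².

8.59×10^6 V/m

Choose a coaxial cylinder of radius r = 9.93 cm (arbitrary length L) as the Gaussian surface (r < R).
λ_enc = ∫₀^r ρ(r')·2πr' dr' = (2πρ₀/R)·r^3/3 = -4.743×10^-5 C/m.
Applying ∮E·dA = Q_enc/ε₀ with the end caps contributing no flux:
E = 2k|λ_enc|/r = 2(8.99×10^9)(4.743e-5)/(0.0993) = 8.59×10^6 N/C.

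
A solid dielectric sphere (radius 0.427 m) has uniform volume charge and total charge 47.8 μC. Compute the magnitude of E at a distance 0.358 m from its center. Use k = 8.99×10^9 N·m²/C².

Use a concentric Gaussian sphere at r = 0.358 m (r < R).
Only the charge within r is enclosed: Q_enc = Q·(r/R)³ = (47.8 μC)·(0.358 m/0.427 m)³ = 2.817e-5 C.
By Gauss's law, ∮E·dA = E·4πr² = Q_enc/ε₀.
E = k|Q_enc|/r² = (8.99×10^9)(2.817e-5)/(0.358)² = 1.98×10^6 N/C.

E ≈ 1.98×10^6 N/C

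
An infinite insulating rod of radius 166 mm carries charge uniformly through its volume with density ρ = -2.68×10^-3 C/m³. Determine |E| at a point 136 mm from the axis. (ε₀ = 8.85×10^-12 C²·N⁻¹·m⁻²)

|E| = 2.06×10^7 V/m

Take a coaxial cylindrical Gaussian surface of radius r = 136 mm and length L (r < R).
Charge inside radius r per length L is ρ·πr²·L, so λ_enc = ρπr² = -1.557×10^-4 C/m.
Since E is radial and uniform over the curved surface, Φ = E·2πrL = Q_enc/ε₀ = λ_enc L/ε₀.
E = |λ_enc|/(2πε₀r) = (1.557×10^-4)/(2π·8.85×10^-12·0.136) = 2.06×10^7 N/C.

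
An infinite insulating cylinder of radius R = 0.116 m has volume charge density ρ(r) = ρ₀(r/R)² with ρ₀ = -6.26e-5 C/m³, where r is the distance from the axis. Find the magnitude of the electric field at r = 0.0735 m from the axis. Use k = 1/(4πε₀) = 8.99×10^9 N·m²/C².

Coaxial Gaussian cylinder, radius r = 0.0735 m, length L (r < R).
Integrating ρ over the cross-section to radius r: λ_enc = (2πρ₀/R²) ∫₀^r r'^3 dr' = 2πρ₀ r^4/(4·R²) = -2.133×10^-7 C/m.
Gauss's law: E·2πrL = λ_enc L/ε₀.
E = 2k|λ_enc|/r = 2(8.99×10^9)(2.133e-7)/(0.0735) = 5.22e4 N/C.

|E| ≈ 5.22×10^4 N/C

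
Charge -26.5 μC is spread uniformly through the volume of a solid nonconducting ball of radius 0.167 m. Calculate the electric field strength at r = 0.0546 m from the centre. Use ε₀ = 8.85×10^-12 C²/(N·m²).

E = 2.79×10^6 N/C

Symmetry ⇒ E = E(r) r̂. Gaussian sphere of radius r = 0.0546 m (r < R).
Only the charge within r is enclosed: Q_enc = Q·(r/R)³ = (-26.5 μC)·(0.0546 m/0.167 m)³ = -9.261×10^-7 C.
Gauss's law: E·4πr² = Q_enc/ε₀.
E = |Q_enc|/(4πε₀r²) = (9.261×10^-7)/(4π·8.85×10^-12·(0.0546)²) = 2.79×10^6 N/C.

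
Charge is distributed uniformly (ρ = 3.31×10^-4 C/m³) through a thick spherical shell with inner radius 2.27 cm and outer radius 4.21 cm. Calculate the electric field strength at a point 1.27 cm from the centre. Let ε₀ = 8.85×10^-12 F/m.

E = 0

Take a concentric spherical Gaussian surface of radius r = 1.27 cm (r < 2.27 cm, inside the empty cavity).
Q_enc = 0 (all charge lies at larger r); Gauss's law gives E = 0.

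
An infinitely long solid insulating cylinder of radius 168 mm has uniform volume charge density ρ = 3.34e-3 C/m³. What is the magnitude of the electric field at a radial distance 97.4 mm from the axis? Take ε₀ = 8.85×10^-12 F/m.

Coaxial Gaussian cylinder, radius r = 97.4 mm, length L (r < R).
Enclosed charge per unit length: λ_enc = ρ·πr² = (3.34×10^-3)π(0.0974)² = 9.954×10^-5 C/m.
By Gauss's law (flux through the curved wall only), E·2πrL = λ_enc L/ε₀.
E = |λ_enc|/(2πε₀r) = (9.954×10^-5)/(2π·8.85×10^-12·0.0974) = 1.84e7 N/C.

E = 1.84×10^7 V/m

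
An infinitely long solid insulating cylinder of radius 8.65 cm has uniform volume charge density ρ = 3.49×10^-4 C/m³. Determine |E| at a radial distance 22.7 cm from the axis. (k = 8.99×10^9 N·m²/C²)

Take a coaxial cylindrical Gaussian surface of radius r = 22.7 cm and length L (r > 8.65 cm, full cross-section enclosed).
λ_enc = ρ·πR² = (3.49×10^-4)π(0.0865)² = 8.204×10^-6 C/m.
By Gauss's law (flux through the curved wall only), E·2πrL = λ_enc L/ε₀.
E = 2k|λ_enc|/r = 2(8.99×10^9)(8.204×10^-6)/(0.227) = 6.50×10^5 N/C.

|E| ≈ 6.50×10^5 V/m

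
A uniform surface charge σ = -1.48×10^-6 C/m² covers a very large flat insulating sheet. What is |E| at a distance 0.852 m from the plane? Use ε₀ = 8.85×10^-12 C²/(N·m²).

By planar symmetry E is perpendicular to the sheet and uniform; use a Gaussian pillbox with flat faces of area A on each side of the sheet.
Only the two end caps contribute flux: Φ = 2EA. With Q_enc = σA, Gauss's law gives E = |σ|/(2ε₀).
E = |σ|/(2ε₀) = (1.48×10^-6)/(2·8.85×10^-12) = 8.36×10^4 N/C.

E = 8.36×10^4 N/C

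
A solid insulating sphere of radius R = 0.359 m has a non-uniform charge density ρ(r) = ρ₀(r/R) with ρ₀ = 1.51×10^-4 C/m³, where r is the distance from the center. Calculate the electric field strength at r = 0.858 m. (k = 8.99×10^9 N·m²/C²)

E ≈ 2.68e5 V/m

Use a concentric Gaussian sphere at r = 0.858 m (r > R, all charge enclosed).
Q_enc = 4π ∫₀^R ρ₀(r'/R)^1 r'² dr' = 4πρ₀R³/4 = 2.195×10^-5 C.
Applying ∮E·dA = Q_enc/ε₀ with Φ = E(4πr²):
E = k|Q_enc|/r² = (8.99×10^9)(2.195×10^-5)/(0.858)² = 2.68e5 N/C.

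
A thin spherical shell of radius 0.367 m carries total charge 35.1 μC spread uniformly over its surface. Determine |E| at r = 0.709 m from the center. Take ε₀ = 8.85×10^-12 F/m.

Take a concentric spherical Gaussian surface of radius r = 0.709 m (r > 0.367 m).
The entire shell is enclosed: Q_enc = 3.51×10^-5 C.
Since E is radial and uniform over the Gaussian sphere, Φ = E·4πr² = Q_enc/ε₀.
E = |Q_enc|/(4πε₀r²) = (3.51×10^-5)/(4π·8.85×10^-12·(0.709)²) = 6.28e5 N/C.

|E| ≈ 6.28×10^5 N/C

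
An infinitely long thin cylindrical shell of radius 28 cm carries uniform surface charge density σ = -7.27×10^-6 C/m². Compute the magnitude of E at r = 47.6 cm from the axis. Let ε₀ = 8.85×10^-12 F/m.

|E| ≈ 4.83×10^5 N/C

Choose a coaxial cylinder of radius r = 47.6 cm (arbitrary length L) as the Gaussian surface (r > 28 cm).
The whole shell is enclosed: λ_enc = σ·2πR = (-7.27×10^-6)·2π·(0.28) = -1.279×10^-5 C/m.
Gauss's law: E·2πrL = λ_enc L/ε₀.
E = |λ_enc|/(2πε₀r) = (1.279×10^-5)/(2π·8.85×10^-12·0.476) = 4.83e5 N/C.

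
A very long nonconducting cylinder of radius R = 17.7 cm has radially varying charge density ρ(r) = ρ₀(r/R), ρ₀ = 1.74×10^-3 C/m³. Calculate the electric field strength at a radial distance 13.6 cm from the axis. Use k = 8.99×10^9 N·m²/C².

Coaxial Gaussian cylinder, radius r = 13.6 cm, length L (r < R).
Integrating ρ over the cross-section to radius r: λ_enc = (2πρ₀/R) ∫₀^r r'^2 dr' = 2πρ₀ r^3/(3·R) = 5.179×10^-5 C/m.
Since E is radial and uniform over the curved surface, Φ = E·2πrL = Q_enc/ε₀ = λ_enc L/ε₀.
E = 2k|λ_enc|/r = 2(8.99×10^9)(5.179e-5)/(0.136) = 6.85×10^6 N/C.

|E| ≈ 6.85×10^6 V/m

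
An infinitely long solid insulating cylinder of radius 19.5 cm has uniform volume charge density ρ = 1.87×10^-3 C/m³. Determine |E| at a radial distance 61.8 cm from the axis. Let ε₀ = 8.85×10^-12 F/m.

Coaxial Gaussian cylinder, radius r = 61.8 cm, length L (r > 19.5 cm, full cross-section enclosed).
λ_enc = ρ·πR² = (1.87e-3)π(0.195)² = 2.234×10^-4 C/m.
Applying ∮E·dA = Q_enc/ε₀ with the end caps contributing no flux:
E = |λ_enc|/(2πε₀r) = (2.234×10^-4)/(2π·8.85×10^-12·0.618) = 6.50×10^6 N/C.

6.50×10^6 N/C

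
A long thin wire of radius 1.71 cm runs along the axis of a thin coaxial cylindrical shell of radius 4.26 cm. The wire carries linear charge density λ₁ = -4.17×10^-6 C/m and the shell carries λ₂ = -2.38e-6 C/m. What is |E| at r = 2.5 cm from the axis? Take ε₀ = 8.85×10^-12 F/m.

Coaxial Gaussian cylinder, radius r = 2.5 cm, length L (between the conductors, 1.71 cm < r < 4.26 cm).
Only the inner wire is enclosed; the outer shell contributes nothing inside itself. λ_enc = λ₁ = -4.17e-6 C/m.
Gauss's law: E·2πrL = λ_enc L/ε₀.
E = |λ_enc|/(2πε₀r) = (4.17×10^-6)/(2π·8.85×10^-12·0.025) = 3.00e6 N/C.

|E| = 3.00×10^6 V/m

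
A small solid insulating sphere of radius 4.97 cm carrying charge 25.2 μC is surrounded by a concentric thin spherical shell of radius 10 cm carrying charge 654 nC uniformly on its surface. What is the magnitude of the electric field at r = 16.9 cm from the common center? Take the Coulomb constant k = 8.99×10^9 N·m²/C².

Symmetry ⇒ E = E(r) r̂. Gaussian sphere of radius r = 16.9 cm (r > 10 cm, enclosing both).
Q_enc = (25.2 μC) + (654 nC) = 2.585×10^-5 C.
Since E is radial and uniform over the Gaussian sphere, Φ = E·4πr² = Q_enc/ε₀.
E = k|Q_enc|/r² = (8.99×10^9)(2.585×10^-5)/(0.169)² = 8.14×10^6 N/C.

E ≈ 8.14e6 N/C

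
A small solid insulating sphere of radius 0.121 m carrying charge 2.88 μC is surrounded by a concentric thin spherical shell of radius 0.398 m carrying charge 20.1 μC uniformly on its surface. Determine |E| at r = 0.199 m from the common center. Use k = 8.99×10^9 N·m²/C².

Symmetry ⇒ E = E(r) r̂. Gaussian sphere of radius r = 0.199 m (between the bodies, 0.121 m < r < 0.398 m).
The shell at 0.398 m lies outside the Gaussian surface, so Q_enc = 2.88 μC = 2.88×10^-6 C.
Applying ∮E·dA = Q_enc/ε₀ with Φ = E(4πr²):
E = k|Q_enc|/r² = (8.99×10^9)(2.88×10^-6)/(0.199)² = 6.54×10^5 N/C.

|E| ≈ 6.54×10^5 N/C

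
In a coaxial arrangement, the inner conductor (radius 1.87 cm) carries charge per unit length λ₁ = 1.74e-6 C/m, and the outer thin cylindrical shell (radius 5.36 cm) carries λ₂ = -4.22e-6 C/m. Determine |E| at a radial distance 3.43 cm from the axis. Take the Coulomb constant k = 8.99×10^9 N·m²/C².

|E| = 9.12e5 V/m

By cylindrical symmetry E is radial; use a coaxial Gaussian cylinder of radius 3.43 cm and length L (between the conductors, 1.87 cm < r < 5.36 cm).
The shell at 5.36 cm lies outside the Gaussian surface, so λ_enc = λ₁ = 1.74e-6 C/m.
By Gauss's law (flux through the curved wall only), E·2πrL = λ_enc L/ε₀.
E = 2k|λ_enc|/r = 2(8.99×10^9)(1.74×10^-6)/(0.0343) = 9.12×10^5 N/C.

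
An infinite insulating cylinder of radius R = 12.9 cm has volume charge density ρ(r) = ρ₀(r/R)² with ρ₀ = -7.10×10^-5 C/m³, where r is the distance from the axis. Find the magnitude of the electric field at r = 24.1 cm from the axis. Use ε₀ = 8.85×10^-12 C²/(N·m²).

Take a coaxial cylindrical Gaussian surface of radius r = 24.1 cm and length L (r > R, full charge per length enclosed).
λ_enc = 2π ∫₀^R ρ₀(r'/R)^2 r' dr' = 2πρ₀R²/4 = -1.856×10^-6 C/m.
Since E is radial and uniform over the curved surface, Φ = E·2πrL = Q_enc/ε₀ = λ_enc L/ε₀.
E = |λ_enc|/(2πε₀r) = (1.856×10^-6)/(2π·8.85×10^-12·0.241) = 1.38×10^5 N/C.

1.38×10^5 N/C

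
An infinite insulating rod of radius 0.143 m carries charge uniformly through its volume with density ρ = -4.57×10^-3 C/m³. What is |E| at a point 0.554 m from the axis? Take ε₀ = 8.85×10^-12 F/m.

|E| ≈ 9.53×10^6 V/m

Take a coaxial cylindrical Gaussian surface of radius r = 0.554 m and length L (r > 0.143 m, full cross-section enclosed).
λ_enc = ρ·πR² = (-4.57×10^-3)π(0.143)² = -2.936×10^-4 C/m.
Applying ∮E·dA = Q_enc/ε₀ with the end caps contributing no flux:
E = |λ_enc|/(2πε₀r) = (2.936e-4)/(2π·8.85×10^-12·0.554) = 9.53e6 N/C.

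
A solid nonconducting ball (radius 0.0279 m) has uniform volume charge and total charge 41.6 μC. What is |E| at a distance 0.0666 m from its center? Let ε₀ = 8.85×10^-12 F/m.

Symmetry ⇒ E = E(r) r̂. Gaussian sphere of radius r = 0.0666 m (r > R, so the entire charge is enclosed).
Q_enc = 41.6 μC = 4.16×10^-5 C.
Since E is radial and uniform over the Gaussian sphere, Φ = E·4πr² = Q_enc/ε₀.
E = |Q_enc|/(4πε₀r²) = (4.16×10^-5)/(4π·8.85×10^-12·(0.0666)²) = 8.43×10^7 N/C.

8.43×10^7 N/C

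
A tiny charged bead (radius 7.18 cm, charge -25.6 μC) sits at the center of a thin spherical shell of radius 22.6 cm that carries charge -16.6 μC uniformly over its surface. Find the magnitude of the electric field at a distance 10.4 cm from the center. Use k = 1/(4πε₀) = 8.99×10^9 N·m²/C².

E ≈ 2.13×10^7 N/C

Use a concentric Gaussian sphere at r = 10.4 cm (between the bodies, 7.18 cm < r < 22.6 cm).
Only the inner charge is enclosed; the outer shell contributes nothing inside itself. Q_enc = -25.6 μC = -2.56×10^-5 C.
Applying ∮E·dA = Q_enc/ε₀ with Φ = E(4πr²):
E = k|Q_enc|/r² = (8.99×10^9)(2.56×10^-5)/(0.104)² = 2.13×10^7 N/C.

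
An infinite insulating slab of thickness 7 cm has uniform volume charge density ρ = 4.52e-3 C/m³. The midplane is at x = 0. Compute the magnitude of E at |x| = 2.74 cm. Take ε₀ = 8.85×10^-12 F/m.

E ≈ 1.40e7 N/C

By symmetry E is perpendicular to the slab. A Gaussian pillbox from −2.74 cm to +2.74 cm (face area A) lies entirely within the slab.
Q_enc = ρ·(2x)·A and flux = 2EA, so 2EA = 2ρxA/ε₀ ⇒ E = |ρ|x/ε₀.
E = (4.52e-3)(0.0274)/(8.85×10^-12) = 1.40×10^7 N/C.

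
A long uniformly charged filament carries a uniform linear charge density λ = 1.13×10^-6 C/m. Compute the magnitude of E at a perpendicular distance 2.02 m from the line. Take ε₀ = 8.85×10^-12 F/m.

|E| = 1.01×10^4 V/m

Choose a coaxial cylinder of radius r = 2.02 m (arbitrary length L) as the Gaussian surface.
Q_enc = λL, so λ_enc = 1.13e-6 C/m.
Applying ∮E·dA = Q_enc/ε₀ with the end caps contributing no flux:
E = |λ_enc|/(2πε₀r) = (1.13×10^-6)/(2π·8.85×10^-12·2.02) = 1.01e4 N/C.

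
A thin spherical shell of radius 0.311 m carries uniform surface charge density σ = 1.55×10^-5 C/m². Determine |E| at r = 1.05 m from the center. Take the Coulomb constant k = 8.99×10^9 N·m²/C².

By spherical symmetry E is radial; choose a Gaussian sphere of radius r = 1.05 m (r > 0.311 m).
The entire shell is enclosed: Q_enc = σ·4πR² = (1.55×10^-5)·4π·(0.311)² = 1.884×10^-5 C.
By Gauss's law, ∮E·dA = E·4πr² = Q_enc/ε₀.
E = k|Q_enc|/r² = (8.99×10^9)(1.884×10^-5)/(1.05)² = 1.54×10^5 N/C.

|E| = 1.54×10^5 V/m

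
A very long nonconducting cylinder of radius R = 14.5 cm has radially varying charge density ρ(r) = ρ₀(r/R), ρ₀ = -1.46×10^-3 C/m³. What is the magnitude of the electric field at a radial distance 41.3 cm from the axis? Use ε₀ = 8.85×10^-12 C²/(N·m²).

By cylindrical symmetry E is radial; use a coaxial Gaussian cylinder of radius 41.3 cm and length L (r > R, full charge per length enclosed).
λ_enc = 2π ∫₀^R ρ₀(r'/R)^1 r' dr' = 2πρ₀R²/3 = -6.429×10^-5 C/m.
Gauss's law: E·2πrL = λ_enc L/ε₀.
E = |λ_enc|/(2πε₀r) = (6.429×10^-5)/(2π·8.85×10^-12·0.413) = 2.80×10^6 N/C.

2.80×10^6 N/C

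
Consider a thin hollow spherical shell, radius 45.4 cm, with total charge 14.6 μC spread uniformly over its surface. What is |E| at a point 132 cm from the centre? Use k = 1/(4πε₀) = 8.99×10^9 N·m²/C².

E ≈ 7.53e4 N/C

Use a concentric Gaussian sphere at r = 132 cm (r > 45.4 cm).
The entire shell is enclosed: Q_enc = 1.46e-5 C.
By Gauss's law, ∮E·dA = E·4πr² = Q_enc/ε₀.
E = k|Q_enc|/r² = (8.99×10^9)(1.46×10^-5)/(1.32)² = 7.53e4 N/C.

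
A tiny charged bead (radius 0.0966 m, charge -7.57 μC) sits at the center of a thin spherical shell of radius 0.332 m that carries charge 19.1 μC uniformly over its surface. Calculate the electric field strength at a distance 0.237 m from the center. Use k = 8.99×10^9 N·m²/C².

|E| = 1.21×10^6 N/C

By spherical symmetry E is radial; choose a Gaussian sphere of radius r = 0.237 m (between the bodies, 0.0966 m < r < 0.332 m).
Only the inner charge is enclosed; the outer shell contributes nothing inside itself. Q_enc = -7.57 μC = -7.57×10^-6 C.
By Gauss's law, ∮E·dA = E·4πr² = Q_enc/ε₀.
E = k|Q_enc|/r² = (8.99×10^9)(7.57×10^-6)/(0.237)² = 1.21e6 N/C.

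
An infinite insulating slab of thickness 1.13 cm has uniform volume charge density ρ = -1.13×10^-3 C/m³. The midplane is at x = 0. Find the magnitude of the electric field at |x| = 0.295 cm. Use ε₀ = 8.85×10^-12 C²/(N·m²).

By symmetry E is perpendicular to the slab. A Gaussian pillbox from −0.295 cm to +0.295 cm (face area A) lies entirely within the slab.
Q_enc = ρ·(2x)·A and flux = 2EA, so 2EA = 2ρxA/ε₀ ⇒ E = |ρ|x/ε₀.
E = (1.13×10^-3)(0.00295)/(8.85×10^-12) = 3.77×10^5 N/C.

3.77×10^5 N/C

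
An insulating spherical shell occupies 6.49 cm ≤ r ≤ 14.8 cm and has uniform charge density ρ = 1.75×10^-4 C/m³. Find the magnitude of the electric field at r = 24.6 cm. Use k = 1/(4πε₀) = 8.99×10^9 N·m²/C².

Use a concentric Gaussian sphere at r = 24.6 cm (r > 14.8 cm, enclosing the whole shell).
Q_enc = ρ·(4π/3)(b³ − a³) = (1.75×10^-4)·(4π/3)·((0.148)³ − (0.0649)³) = 2.176e-6 C.
Since E is radial and uniform over the Gaussian sphere, Φ = E·4πr² = Q_enc/ε₀.
E = k|Q_enc|/r² = (8.99×10^9)(2.176×10^-6)/(0.246)² = 3.23×10^5 N/C.

E = 3.23×10^5 N/C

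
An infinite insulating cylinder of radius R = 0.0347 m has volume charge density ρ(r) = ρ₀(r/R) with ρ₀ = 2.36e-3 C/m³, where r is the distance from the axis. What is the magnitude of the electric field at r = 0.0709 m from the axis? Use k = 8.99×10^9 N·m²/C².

Choose a coaxial cylinder of radius r = 0.0709 m (arbitrary length L) as the Gaussian surface (r > R, full charge per length enclosed).
λ_enc = 2π ∫₀^R ρ₀(r'/R)^1 r' dr' = 2πρ₀R²/3 = 5.952×10^-6 C/m.
Applying ∮E·dA = Q_enc/ε₀ with the end caps contributing no flux:
E = 2k|λ_enc|/r = 2(8.99×10^9)(5.952e-6)/(0.0709) = 1.51×10^6 N/C.

E = 1.51×10^6 N/C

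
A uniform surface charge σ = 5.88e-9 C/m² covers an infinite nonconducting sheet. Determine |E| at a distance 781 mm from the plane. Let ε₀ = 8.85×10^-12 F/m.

E ≈ 332 V/m

Choose a cylindrical pillbox piercing the sheet, end faces (area A) parallel to it.
Flux Φ = 2EA and Q_enc = σA, so 2EA = σA/ε₀ ⇒ E = |σ|/(2ε₀), independent of distance.
E = |σ|/(2ε₀) = (5.88×10^-9)/(2·8.85×10^-12) = 332 N/C.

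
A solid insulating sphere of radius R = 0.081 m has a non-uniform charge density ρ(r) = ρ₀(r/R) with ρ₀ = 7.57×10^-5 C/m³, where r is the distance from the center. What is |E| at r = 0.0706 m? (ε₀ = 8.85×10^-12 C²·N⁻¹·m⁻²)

E ≈ 1.32e5 N/C

Use a concentric Gaussian sphere at r = 0.0706 m (r < R).
Integrate the density: Q_enc = 4π ∫₀^r ρ₀(r'/R)^1 r'² dr' = 4πρ₀ r^4/(4·R) = 7.294×10^-8 C.
Applying ∮E·dA = Q_enc/ε₀ with Φ = E(4πr²):
E = |Q_enc|/(4πε₀r²) = (7.294×10^-8)/(4π·8.85×10^-12·(0.0706)²) = 1.32e5 N/C.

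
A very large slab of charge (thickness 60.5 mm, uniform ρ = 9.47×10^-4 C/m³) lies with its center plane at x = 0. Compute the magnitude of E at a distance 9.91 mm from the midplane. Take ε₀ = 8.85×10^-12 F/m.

1.06×10^6 V/m

By symmetry E is perpendicular to the slab. A Gaussian pillbox from −9.91 mm to +9.91 mm (face area A) lies entirely within the slab.
Q_enc = ρ·(2x)·A and flux = 2EA, so 2EA = 2ρxA/ε₀ ⇒ E = |ρ|x/ε₀.
E = (9.47e-4)(0.00991)/(8.85×10^-12) = 1.06×10^6 N/C.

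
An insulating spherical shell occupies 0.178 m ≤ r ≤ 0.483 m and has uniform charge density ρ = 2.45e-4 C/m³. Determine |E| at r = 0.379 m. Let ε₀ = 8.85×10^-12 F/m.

By spherical symmetry E is radial; choose a Gaussian sphere of radius r = 0.379 m (within the shell material, 0.178 m < r < 0.483 m).
Enclosed charge is the volume from a to r: Q_enc = (4π/3)ρ(r³ − a³) = 5.008e-5 C.
Gauss's law: E·4πr² = Q_enc/ε₀.
E = |Q_enc|/(4πε₀r²) = (5.008×10^-5)/(4π·8.85×10^-12·(0.379)²) = 3.14×10^6 N/C.

3.14×10^6 N/C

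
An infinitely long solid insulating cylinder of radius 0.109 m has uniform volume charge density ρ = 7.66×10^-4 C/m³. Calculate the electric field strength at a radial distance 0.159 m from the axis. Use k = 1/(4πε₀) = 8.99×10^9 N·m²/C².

|E| = 3.23×10^6 N/C

By cylindrical symmetry E is radial; use a coaxial Gaussian cylinder of radius 0.159 m and length L (r > 0.109 m, full cross-section enclosed).
λ_enc = ρ·πR² = (7.66×10^-4)π(0.109)² = 2.859×10^-5 C/m.
By Gauss's law (flux through the curved wall only), E·2πrL = λ_enc L/ε₀.
E = 2k|λ_enc|/r = 2(8.99×10^9)(2.859e-5)/(0.159) = 3.23×10^6 N/C.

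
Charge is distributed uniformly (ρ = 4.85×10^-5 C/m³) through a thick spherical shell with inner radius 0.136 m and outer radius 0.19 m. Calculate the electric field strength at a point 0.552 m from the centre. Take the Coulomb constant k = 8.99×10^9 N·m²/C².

Take a concentric spherical Gaussian surface of radius r = 0.552 m (r > 0.19 m, enclosing the whole shell).
Q_enc = ρ·(4π/3)(b³ − a³) = (4.85e-5)·(4π/3)·((0.19)³ − (0.136)³) = 8.824×10^-7 C.
By Gauss's law, ∮E·dA = E·4πr² = Q_enc/ε₀.
E = k|Q_enc|/r² = (8.99×10^9)(8.824×10^-7)/(0.552)² = 2.60×10^4 N/C.

2.60×10^4 N/C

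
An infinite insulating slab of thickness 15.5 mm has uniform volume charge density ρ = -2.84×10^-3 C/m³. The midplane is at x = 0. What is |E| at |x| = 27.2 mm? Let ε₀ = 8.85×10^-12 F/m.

The point |x| = 27.2 mm lies outside the slab (half-thickness 0.00775 m). A symmetric pillbox spanning the full slab encloses Q_enc = ρ·d·A.
Flux = 2EA ⇒ E = |ρ|d/(2ε₀), independent of distance outside.
E = (2.84×10^-3)(0.0155)/(2·8.85×10^-12) = 2.49×10^6 N/C.

|E| ≈ 2.49e6 N/C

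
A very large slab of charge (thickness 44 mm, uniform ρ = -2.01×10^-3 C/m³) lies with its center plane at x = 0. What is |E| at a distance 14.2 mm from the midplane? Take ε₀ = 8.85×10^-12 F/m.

E ≈ 3.23×10^6 N/C

By symmetry E is perpendicular to the slab. A Gaussian pillbox from −14.2 mm to +14.2 mm (face area A) lies entirely within the slab.
Q_enc = ρ·(2x)·A and flux = 2EA, so 2EA = 2ρxA/ε₀ ⇒ E = |ρ|x/ε₀.
E = (2.01×10^-3)(0.0142)/(8.85×10^-12) = 3.23×10^6 N/C.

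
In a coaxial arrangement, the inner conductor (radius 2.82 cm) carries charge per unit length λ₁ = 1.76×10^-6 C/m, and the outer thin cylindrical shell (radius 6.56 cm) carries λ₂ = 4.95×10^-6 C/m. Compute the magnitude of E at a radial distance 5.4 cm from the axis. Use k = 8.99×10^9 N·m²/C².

E = 5.86×10^5 N/C

By cylindrical symmetry E is radial; use a coaxial Gaussian cylinder of radius 5.4 cm and length L (between the conductors, 2.82 cm < r < 6.56 cm).
The shell at 6.56 cm lies outside the Gaussian surface, so λ_enc = λ₁ = 1.76×10^-6 C/m.
By Gauss's law (flux through the curved wall only), E·2πrL = λ_enc L/ε₀.
E = 2k|λ_enc|/r = 2(8.99×10^9)(1.76e-6)/(0.054) = 5.86×10^5 N/C.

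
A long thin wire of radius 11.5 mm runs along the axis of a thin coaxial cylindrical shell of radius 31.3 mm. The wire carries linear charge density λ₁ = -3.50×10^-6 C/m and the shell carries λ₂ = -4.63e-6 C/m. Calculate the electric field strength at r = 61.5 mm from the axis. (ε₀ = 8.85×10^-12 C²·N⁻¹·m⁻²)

Take a coaxial cylindrical Gaussian surface of radius r = 61.5 mm and length L (r > 31.3 mm, enclosing both).
λ_enc = λ₁ + λ₂ = (-3.50×10^-6) + (-4.63e-6) = -8.13×10^-6 C/m.
Applying ∮E·dA = Q_enc/ε₀ with the end caps contributing no flux:
E = |λ_enc|/(2πε₀r) = (8.13e-6)/(2π·8.85×10^-12·0.0615) = 2.38×10^6 N/C.

E = 2.38×10^6 N/C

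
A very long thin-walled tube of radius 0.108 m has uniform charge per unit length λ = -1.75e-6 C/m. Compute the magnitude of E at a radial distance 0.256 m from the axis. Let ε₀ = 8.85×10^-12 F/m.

|E| ≈ 1.23×10^5 V/m

Take a coaxial cylindrical Gaussian surface of radius r = 0.256 m and length L (r > 0.108 m).
The full line charge is enclosed: λ_enc = -1.75×10^-6 C/m.
Since E is radial and uniform over the curved surface, Φ = E·2πrL = Q_enc/ε₀ = λ_enc L/ε₀.
E = |λ_enc|/(2πε₀r) = (1.75×10^-6)/(2π·8.85×10^-12·0.256) = 1.23e5 N/C.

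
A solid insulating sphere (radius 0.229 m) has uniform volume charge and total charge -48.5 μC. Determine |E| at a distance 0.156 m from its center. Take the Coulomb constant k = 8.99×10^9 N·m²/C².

|E| = 5.66×10^6 V/m

By spherical symmetry E is radial; choose a Gaussian sphere of radius r = 0.156 m (r < R).
For a uniform sphere the enclosed fraction is (r/R)³, so Q_enc = (-48.5 μC)(0.156/0.229)³ = -1.533e-5 C.
Gauss's law: E·4πr² = Q_enc/ε₀.
E = k|Q_enc|/r² = (8.99×10^9)(1.533×10^-5)/(0.156)² = 5.66e6 N/C.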